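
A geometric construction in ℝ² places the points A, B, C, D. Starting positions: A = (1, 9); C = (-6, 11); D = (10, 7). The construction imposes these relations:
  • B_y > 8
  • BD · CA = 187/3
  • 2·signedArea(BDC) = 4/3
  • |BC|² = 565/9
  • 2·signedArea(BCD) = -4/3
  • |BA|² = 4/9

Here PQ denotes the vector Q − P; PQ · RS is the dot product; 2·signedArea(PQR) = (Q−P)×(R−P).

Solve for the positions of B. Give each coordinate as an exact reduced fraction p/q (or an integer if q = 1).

1. B_x = 5/3  [2·signedArea(BCD) = -4/3 ∩ BD · CA = 187/3]
2. B_y = 9  [2·signedArea(BCD) = -4/3 ∩ BD · CA = 187/3]
   → B = (5/3, 9)

B = (5/3, 9)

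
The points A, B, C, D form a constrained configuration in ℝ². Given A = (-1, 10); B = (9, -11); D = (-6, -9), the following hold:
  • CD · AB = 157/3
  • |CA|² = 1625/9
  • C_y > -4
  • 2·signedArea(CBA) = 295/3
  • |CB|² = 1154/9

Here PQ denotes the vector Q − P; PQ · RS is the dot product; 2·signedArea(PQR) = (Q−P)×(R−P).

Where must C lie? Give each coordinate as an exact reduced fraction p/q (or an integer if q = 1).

1. C_x = 2/3  [CD · AB = 157/3 ∩ 2·signedArea(CBA) = 295/3]
2. C_y = -10/3  [CD · AB = 157/3 ∩ 2·signedArea(CBA) = 295/3]
   → C = (2/3, -10/3)

C = (2/3, -10/3)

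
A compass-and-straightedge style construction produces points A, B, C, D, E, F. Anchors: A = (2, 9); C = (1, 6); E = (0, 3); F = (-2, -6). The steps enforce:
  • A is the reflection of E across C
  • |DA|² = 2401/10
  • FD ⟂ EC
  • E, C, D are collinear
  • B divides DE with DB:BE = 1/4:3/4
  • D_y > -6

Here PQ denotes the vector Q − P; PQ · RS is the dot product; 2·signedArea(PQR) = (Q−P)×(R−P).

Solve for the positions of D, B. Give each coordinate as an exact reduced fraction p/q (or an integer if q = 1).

B = (-87/40, -141/40)
D = (-29/10, -57/10)

1. D_x = -29/10  [E, C, D are collinear ∩ FD ⟂ EC]
2. D_y = -57/10  [E, C, D are collinear ∩ FD ⟂ EC]
   → D = (-29/10, -57/10)
3. B_x = -87/40  [B divides DE with DB:BE = 1/4:3/4]
4. B_y = -141/40  [B divides DE with DB:BE = 1/4:3/4]
   → B = (-87/40, -141/40)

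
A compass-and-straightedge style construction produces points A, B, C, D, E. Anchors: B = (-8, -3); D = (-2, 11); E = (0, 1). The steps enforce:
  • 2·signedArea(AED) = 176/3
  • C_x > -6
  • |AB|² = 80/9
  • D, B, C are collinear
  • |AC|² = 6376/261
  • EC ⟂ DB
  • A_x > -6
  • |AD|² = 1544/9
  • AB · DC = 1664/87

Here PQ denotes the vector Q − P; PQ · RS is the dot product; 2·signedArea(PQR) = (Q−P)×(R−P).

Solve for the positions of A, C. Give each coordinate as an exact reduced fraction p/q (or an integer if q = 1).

A = (-16/3, -5/3)
C = (-154/29, 95/29)

1. A_x = -16/3  [line -10·x + -2·y + -170/3 = 0 ∩ |AD|² = 1544/9]
2. A_y = -5/3  [line -10·x + -2·y + -170/3 = 0 ∩ |AD|² = 1544/9]
   → A = (-16/3, -5/3)
3. C_x = -154/29  [AB · DC = 1664/87 ∩ D, B, C are collinear]
4. C_y = 95/29  [AB · DC = 1664/87 ∩ D, B, C are collinear]
   → C = (-154/29, 95/29)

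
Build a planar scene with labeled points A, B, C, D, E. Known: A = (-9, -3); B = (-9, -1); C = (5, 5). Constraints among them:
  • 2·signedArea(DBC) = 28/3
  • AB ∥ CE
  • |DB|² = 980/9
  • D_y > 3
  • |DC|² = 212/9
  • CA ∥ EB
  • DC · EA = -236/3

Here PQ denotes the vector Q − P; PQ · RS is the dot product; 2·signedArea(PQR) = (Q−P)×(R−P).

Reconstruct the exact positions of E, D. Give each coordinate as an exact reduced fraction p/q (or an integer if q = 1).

1. E_x = 5  [CA ∥ EB ∩ AB ∥ CE]
2. E_y = 7  [CA ∥ EB ∩ AB ∥ CE]
   → E = (5, 7)
3. D_x = 1/3  [DC · EA = -236/3 ∩ 2·signedArea(DBC) = 28/3]
4. D_y = 11/3  [DC · EA = -236/3 ∩ 2·signedArea(DBC) = 28/3]
   → D = (1/3, 11/3)

D = (1/3, 11/3)
E = (5, 7)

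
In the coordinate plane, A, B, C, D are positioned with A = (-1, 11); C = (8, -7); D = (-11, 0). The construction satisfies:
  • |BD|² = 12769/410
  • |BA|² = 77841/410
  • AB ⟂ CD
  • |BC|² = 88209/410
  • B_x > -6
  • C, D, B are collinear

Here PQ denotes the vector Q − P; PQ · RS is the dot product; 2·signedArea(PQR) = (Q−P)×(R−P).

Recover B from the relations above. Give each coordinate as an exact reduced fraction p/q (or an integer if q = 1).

B = (-2363/410, -791/410)

1. B_x = -2363/410  [C, D, B are collinear ∩ AB ⟂ CD]
2. B_y = -791/410  [C, D, B are collinear ∩ AB ⟂ CD]
   → B = (-2363/410, -791/410)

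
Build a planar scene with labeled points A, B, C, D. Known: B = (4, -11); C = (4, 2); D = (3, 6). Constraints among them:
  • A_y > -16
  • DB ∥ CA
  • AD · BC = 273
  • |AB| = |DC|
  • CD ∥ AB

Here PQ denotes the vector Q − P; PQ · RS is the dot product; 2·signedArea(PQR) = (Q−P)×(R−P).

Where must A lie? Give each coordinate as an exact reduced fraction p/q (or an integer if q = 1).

A = (5, -15)

1. A_x = 5  [CD ∥ AB ∩ DB ∥ CA]
2. A_y = -15  [CD ∥ AB ∩ DB ∥ CA]
   → A = (5, -15)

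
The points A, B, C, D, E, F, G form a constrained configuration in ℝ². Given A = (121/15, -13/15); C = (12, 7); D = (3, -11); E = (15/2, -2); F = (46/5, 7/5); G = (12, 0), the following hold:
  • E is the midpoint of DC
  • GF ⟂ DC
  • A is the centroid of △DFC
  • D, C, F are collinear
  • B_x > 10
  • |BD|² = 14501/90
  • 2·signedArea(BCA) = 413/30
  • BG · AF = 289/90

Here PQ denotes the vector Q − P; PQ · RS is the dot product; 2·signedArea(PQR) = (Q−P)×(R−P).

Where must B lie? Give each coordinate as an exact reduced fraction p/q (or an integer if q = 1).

B = (301/30, -13/30)

1. B_x = 301/30  [BG · AF = 289/90 ∩ 2·signedArea(BCA) = 413/30]
2. B_y = -13/30  [BG · AF = 289/90 ∩ 2·signedArea(BCA) = 413/30]
   → B = (301/30, -13/30)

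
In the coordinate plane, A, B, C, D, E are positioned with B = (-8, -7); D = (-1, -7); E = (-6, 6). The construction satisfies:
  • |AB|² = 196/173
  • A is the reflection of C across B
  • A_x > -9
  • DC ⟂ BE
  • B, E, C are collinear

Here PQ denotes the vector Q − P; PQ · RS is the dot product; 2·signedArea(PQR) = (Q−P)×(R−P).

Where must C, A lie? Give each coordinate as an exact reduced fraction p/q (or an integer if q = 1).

1. C_x = -1356/173  [B, E, C are collinear ∩ DC ⟂ BE]
2. C_y = -1029/173  [B, E, C are collinear ∩ DC ⟂ BE]
   → C = (-1356/173, -1029/173)
3. A_x = -1412/173  [A is the reflection of C across B]
4. A_y = -1393/173  [A is the reflection of C across B]
   → A = (-1412/173, -1393/173)

A = (-1412/173, -1393/173)
C = (-1356/173, -1029/173)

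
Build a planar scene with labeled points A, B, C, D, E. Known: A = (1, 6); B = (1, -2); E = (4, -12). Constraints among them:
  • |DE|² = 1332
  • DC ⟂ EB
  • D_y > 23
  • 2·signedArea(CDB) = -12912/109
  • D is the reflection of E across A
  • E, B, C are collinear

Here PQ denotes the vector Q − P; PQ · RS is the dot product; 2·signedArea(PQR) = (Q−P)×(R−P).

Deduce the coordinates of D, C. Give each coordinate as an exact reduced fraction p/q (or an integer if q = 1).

1. D_x = -2  [D is the reflection of E across A]
2. D_y = 24  [D is the reflection of E across A]
   → D = (-2, 24)
3. C_x = -698/109  [E, B, C are collinear ∩ DC ⟂ EB]
4. C_y = 2472/109  [E, B, C are collinear ∩ DC ⟂ EB]
   → C = (-698/109, 2472/109)

C = (-698/109, 2472/109)
D = (-2, 24)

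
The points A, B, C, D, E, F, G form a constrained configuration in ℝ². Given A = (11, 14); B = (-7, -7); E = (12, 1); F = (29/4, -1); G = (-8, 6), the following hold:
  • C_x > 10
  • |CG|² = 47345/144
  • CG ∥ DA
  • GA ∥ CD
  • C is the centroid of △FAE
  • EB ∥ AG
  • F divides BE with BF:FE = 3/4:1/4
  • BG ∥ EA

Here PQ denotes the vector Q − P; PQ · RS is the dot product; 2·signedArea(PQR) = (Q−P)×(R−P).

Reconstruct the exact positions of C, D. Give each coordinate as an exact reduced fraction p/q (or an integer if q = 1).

1. C_x = 121/12  [C is the centroid of △FAE]
2. C_y = 14/3  [C is the centroid of △FAE]
   → C = (121/12, 14/3)
3. D_x = 349/12  [CG ∥ DA ∩ GA ∥ CD]
4. D_y = 38/3  [CG ∥ DA ∩ GA ∥ CD]
   → D = (349/12, 38/3)

C = (121/12, 14/3)
D = (349/12, 38/3)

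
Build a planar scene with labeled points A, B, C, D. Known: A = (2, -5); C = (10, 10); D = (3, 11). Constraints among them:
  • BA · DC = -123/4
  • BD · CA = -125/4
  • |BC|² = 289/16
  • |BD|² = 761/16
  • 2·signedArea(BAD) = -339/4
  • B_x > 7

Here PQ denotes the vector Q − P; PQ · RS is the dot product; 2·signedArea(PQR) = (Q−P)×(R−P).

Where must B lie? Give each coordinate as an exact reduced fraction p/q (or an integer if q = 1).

B = (8, 25/4)

1. B_x = 8  [BD · CA = -125/4 ∩ BA · DC = -123/4]
2. B_y = 25/4  [BD · CA = -125/4 ∩ BA · DC = -123/4]
   → B = (8, 25/4)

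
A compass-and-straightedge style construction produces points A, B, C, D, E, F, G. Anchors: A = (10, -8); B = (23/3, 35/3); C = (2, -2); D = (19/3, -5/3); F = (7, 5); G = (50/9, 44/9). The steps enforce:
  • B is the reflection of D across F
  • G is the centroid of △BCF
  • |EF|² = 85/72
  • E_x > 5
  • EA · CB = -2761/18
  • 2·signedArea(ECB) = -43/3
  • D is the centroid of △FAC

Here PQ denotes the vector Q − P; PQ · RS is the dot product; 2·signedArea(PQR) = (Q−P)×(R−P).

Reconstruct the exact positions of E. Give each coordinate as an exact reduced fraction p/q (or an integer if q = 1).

1. E_x = 71/12  [EA · CB = -2761/18 ∩ 2·signedArea(ECB) = -43/3]
2. E_y = 59/12  [EA · CB = -2761/18 ∩ 2·signedArea(ECB) = -43/3]
   → E = (71/12, 59/12)

E = (71/12, 59/12)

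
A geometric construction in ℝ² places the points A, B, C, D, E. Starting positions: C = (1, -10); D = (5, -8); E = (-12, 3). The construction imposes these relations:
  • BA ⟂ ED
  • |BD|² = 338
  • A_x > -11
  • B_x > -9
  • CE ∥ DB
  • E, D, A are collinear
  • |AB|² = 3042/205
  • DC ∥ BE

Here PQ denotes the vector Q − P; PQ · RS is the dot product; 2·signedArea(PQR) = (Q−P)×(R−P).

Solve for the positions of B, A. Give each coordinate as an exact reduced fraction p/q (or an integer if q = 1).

A = (-2069/205, 362/205)
B = (-8, 5)

1. B_x = -8  [DC ∥ BE ∩ CE ∥ DB]
2. B_y = 5  [DC ∥ BE ∩ CE ∥ DB]
   → B = (-8, 5)
3. A_x = -2069/205  [E, D, A are collinear ∩ BA ⟂ ED]
4. A_y = 362/205  [E, D, A are collinear ∩ BA ⟂ ED]
   → A = (-2069/205, 362/205)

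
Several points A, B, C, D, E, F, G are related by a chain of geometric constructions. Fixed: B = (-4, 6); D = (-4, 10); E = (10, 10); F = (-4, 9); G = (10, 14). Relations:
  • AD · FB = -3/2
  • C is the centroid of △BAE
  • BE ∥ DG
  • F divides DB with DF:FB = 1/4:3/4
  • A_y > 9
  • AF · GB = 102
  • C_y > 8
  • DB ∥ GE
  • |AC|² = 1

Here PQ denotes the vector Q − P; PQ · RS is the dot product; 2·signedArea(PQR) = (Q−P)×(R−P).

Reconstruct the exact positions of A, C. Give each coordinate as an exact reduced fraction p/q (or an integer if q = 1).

A = (3, 19/2)
C = (3, 17/2)

1. A_x = 3  [AD · FB = -3/2 ∩ AF · GB = 102]
2. A_y = 19/2  [AD · FB = -3/2 ∩ AF · GB = 102]
   → A = (3, 19/2)
3. C_x = 3  [C is the centroid of △BAE]
4. C_y = 17/2  [C is the centroid of △BAE]
   → C = (3, 17/2)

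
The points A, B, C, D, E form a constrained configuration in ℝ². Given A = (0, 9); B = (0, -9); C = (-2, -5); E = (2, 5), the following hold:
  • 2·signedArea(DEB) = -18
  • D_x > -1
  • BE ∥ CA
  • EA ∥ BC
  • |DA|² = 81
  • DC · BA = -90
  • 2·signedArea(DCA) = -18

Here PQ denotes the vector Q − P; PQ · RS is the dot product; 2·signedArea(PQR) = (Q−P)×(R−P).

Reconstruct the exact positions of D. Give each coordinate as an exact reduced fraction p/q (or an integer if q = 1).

1. D_x = 0  [2·signedArea(DCA) = -18 ∩ DC · BA = -90]
2. D_y = 0  [2·signedArea(DCA) = -18 ∩ DC · BA = -90]
   → D = (0, 0)

D = (0, 0)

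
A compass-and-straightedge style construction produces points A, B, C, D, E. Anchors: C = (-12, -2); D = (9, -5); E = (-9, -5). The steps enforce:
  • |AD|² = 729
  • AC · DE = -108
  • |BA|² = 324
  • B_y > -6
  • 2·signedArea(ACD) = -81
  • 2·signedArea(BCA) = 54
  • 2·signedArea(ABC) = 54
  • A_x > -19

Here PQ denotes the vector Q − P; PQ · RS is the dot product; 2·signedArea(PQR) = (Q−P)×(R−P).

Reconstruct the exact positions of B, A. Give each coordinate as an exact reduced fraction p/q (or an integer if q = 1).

1. A_x = -18  [AC · DE = -108 ∩ 2·signedArea(ACD) = -81]
2. A_y = -5  [AC · DE = -108 ∩ 2·signedArea(ACD) = -81]
   → A = (-18, -5)
3. B_x = 0  [line 3·x + -6·y + -30 = 0 ∩ |BA|² = 324]
4. B_y = -5  [line 3·x + -6·y + -30 = 0 ∩ |BA|² = 324]
   → B = (0, -5)

A = (-18, -5)
B = (0, -5)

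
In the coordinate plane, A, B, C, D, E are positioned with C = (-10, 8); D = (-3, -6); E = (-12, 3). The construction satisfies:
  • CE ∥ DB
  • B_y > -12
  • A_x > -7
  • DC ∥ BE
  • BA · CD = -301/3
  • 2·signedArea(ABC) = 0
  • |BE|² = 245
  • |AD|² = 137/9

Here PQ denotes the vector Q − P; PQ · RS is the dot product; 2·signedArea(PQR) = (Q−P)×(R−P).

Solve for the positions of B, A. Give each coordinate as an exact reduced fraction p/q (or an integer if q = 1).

A = (-20/3, -14/3)
B = (-5, -11)

1. B_x = -5  [DC ∥ BE ∩ CE ∥ DB]
2. B_y = -11  [DC ∥ BE ∩ CE ∥ DB]
   → B = (-5, -11)
3. A_x = -20/3  [2·signedArea(ABC) = 0 ∩ BA · CD = -301/3]
4. A_y = -14/3  [2·signedArea(ABC) = 0 ∩ BA · CD = -301/3]
   → A = (-20/3, -14/3)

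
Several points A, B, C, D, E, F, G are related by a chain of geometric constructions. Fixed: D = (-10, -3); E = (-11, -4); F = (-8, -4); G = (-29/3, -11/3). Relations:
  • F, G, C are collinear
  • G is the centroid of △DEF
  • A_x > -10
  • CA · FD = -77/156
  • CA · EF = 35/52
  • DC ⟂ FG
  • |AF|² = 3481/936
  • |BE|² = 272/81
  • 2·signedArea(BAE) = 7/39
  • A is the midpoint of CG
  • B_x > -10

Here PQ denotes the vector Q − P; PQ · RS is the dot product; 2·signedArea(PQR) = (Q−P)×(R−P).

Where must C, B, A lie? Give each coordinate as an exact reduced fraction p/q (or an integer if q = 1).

1. C_x = -263/26  [F, G, C are collinear ∩ DC ⟂ FG]
2. C_y = -93/26  [F, G, C are collinear ∩ DC ⟂ FG]
   → C = (-263/26, -93/26)
3. A_x = -1543/156  [A is the midpoint of CG]
4. A_y = -565/156  [A is the midpoint of CG]
   → A = (-1543/156, -565/156)
5. B_x = -83/9  [line 59/156·x + -173/156·y + -71/156 = 0 ∩ |BE|² = 272/81]
6. B_y = -32/9  [line 59/156·x + -173/156·y + -71/156 = 0 ∩ |BE|² = 272/81]
   → B = (-83/9, -32/9)

A = (-1543/156, -565/156)
B = (-83/9, -32/9)
C = (-263/26, -93/26)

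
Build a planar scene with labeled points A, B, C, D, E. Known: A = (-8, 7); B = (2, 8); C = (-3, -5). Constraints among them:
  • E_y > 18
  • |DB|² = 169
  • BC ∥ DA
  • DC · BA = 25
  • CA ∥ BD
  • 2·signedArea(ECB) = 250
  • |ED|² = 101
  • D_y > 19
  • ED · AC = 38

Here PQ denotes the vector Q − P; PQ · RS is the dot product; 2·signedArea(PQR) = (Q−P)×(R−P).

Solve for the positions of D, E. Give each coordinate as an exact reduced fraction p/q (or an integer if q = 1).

D = (-3, 20)
E = (-13, 19)

1. D_x = -3  [BC ∥ DA ∩ CA ∥ BD]
2. D_y = 20  [BC ∥ DA ∩ CA ∥ BD]
   → D = (-3, 20)
3. E_x = -13  [ED · AC = 38 ∩ 2·signedArea(ECB) = 250]
4. E_y = 19  [ED · AC = 38 ∩ 2·signedArea(ECB) = 250]
   → E = (-13, 19)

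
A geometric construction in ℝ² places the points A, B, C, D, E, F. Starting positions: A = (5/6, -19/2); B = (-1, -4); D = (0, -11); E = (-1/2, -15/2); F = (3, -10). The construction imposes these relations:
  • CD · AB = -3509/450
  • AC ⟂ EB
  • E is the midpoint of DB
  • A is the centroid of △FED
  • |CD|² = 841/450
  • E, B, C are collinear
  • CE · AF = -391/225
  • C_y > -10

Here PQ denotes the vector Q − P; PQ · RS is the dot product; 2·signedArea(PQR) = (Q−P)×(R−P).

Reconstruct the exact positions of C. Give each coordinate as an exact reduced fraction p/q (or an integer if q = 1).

1. C_x = -29/150  [E, B, C are collinear ∩ AC ⟂ EB]
2. C_y = -1447/150  [E, B, C are collinear ∩ AC ⟂ EB]
   → C = (-29/150, -1447/150)

C = (-29/150, -1447/150)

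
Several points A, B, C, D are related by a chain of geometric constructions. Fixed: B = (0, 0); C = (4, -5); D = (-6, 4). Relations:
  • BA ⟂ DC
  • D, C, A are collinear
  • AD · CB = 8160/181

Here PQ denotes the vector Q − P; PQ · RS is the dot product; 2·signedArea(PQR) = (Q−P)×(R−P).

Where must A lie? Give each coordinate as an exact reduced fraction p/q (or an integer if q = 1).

A = (-126/181, -140/181)

1. A_x = -126/181  [D, C, A are collinear ∩ BA ⟂ DC]
2. A_y = -140/181  [D, C, A are collinear ∩ BA ⟂ DC]
   → A = (-126/181, -140/181)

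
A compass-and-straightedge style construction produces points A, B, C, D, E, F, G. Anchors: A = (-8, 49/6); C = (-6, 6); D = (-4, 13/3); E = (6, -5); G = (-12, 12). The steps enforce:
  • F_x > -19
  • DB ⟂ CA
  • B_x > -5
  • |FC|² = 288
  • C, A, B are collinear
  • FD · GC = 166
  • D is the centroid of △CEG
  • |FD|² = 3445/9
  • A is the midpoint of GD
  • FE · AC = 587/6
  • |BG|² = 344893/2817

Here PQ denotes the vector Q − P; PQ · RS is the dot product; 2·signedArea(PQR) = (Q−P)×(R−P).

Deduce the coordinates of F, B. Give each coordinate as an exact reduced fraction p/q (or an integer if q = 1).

B = (-1330/313, 3853/939)
F = (-18, 18)

1. F_x = -18  [FE · AC = 587/6 ∩ FD · GC = 166]
2. F_y = 18  [FE · AC = 587/6 ∩ FD · GC = 166]
   → F = (-18, 18)
3. B_x = -1330/313  [C, A, B are collinear ∩ DB ⟂ CA]
4. B_y = 3853/939  [C, A, B are collinear ∩ DB ⟂ CA]
   → B = (-1330/313, 3853/939)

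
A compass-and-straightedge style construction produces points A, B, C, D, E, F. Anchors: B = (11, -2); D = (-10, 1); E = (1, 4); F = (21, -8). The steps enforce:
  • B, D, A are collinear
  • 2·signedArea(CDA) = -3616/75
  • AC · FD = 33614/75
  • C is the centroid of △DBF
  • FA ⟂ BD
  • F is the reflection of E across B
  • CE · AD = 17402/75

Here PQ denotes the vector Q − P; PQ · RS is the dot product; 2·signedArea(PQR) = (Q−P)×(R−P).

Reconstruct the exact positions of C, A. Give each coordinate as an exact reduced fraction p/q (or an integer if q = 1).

A = (541/25, -88/25)
C = (22/3, -3)

1. C_x = 22/3  [C is the centroid of △DBF]
2. C_y = -3  [C is the centroid of △DBF]
   → C = (22/3, -3)
3. A_x = 541/25  [B, D, A are collinear ∩ FA ⟂ BD]
4. A_y = -88/25  [B, D, A are collinear ∩ FA ⟂ BD]
   → A = (541/25, -88/25)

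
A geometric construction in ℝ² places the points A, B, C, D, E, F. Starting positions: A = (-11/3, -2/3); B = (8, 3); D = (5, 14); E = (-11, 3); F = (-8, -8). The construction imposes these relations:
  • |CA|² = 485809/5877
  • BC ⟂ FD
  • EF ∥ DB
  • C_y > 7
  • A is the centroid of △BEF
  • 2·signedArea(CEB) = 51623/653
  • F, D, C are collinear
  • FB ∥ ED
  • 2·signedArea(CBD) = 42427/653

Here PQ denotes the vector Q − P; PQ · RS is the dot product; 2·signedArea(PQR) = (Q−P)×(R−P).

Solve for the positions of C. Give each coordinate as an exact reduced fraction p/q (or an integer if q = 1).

1. C_x = 626/653  [F, D, C are collinear ∩ BC ⟂ FD]
2. C_y = 4676/653  [F, D, C are collinear ∩ BC ⟂ FD]
   → C = (626/653, 4676/653)

C = (626/653, 4676/653)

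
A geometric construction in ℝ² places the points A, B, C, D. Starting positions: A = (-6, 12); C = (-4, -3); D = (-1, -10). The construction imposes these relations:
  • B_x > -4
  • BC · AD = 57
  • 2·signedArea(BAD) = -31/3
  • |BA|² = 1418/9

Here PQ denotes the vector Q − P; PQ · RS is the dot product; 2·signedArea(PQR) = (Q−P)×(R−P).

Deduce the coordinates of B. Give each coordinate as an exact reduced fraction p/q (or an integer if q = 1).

B = (-11/3, -1/3)

1. B_x = -11/3  [BC · AD = 57 ∩ 2·signedArea(BAD) = -31/3]
2. B_y = -1/3  [BC · AD = 57 ∩ 2·signedArea(BAD) = -31/3]
   → B = (-11/3, -1/3)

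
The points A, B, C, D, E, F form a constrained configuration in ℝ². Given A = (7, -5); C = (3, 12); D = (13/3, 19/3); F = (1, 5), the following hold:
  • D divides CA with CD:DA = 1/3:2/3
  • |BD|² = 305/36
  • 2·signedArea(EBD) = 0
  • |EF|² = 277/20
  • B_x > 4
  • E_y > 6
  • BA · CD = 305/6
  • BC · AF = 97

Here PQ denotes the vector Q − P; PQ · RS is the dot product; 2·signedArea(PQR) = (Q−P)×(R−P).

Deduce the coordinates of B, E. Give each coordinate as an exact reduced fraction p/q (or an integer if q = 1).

1. B_x = 5  [BC · AF = 97 ∩ BA · CD = 305/6]
2. B_y = 7/2  [BC · AF = 97 ∩ BA · CD = 305/6]
   → B = (5, 7/2)
3. E_x = 21/5  [line -17/6·x + -2/3·y + 33/2 = 0 ∩ |EF|² = 277/20]
4. E_y = 69/10  [line -17/6·x + -2/3·y + 33/2 = 0 ∩ |EF|² = 277/20]
   → E = (21/5, 69/10)

B = (5, 7/2)
E = (21/5, 69/10)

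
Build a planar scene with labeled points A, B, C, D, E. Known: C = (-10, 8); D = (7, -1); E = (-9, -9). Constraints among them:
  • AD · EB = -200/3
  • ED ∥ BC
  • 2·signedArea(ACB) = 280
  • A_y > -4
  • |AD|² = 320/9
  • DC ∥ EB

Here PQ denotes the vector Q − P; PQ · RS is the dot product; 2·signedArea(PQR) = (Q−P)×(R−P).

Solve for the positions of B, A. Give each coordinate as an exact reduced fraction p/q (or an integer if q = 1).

A = (5/3, -11/3)
B = (-26, 0)

1. B_x = -26  [ED ∥ BC ∩ DC ∥ EB]
2. B_y = 0  [ED ∥ BC ∩ DC ∥ EB]
   → B = (-26, 0)
3. A_x = 5/3  [2·signedArea(ACB) = 280 ∩ AD · EB = -200/3]
4. A_y = -11/3  [2·signedArea(ACB) = 280 ∩ AD · EB = -200/3]
   → A = (5/3, -11/3)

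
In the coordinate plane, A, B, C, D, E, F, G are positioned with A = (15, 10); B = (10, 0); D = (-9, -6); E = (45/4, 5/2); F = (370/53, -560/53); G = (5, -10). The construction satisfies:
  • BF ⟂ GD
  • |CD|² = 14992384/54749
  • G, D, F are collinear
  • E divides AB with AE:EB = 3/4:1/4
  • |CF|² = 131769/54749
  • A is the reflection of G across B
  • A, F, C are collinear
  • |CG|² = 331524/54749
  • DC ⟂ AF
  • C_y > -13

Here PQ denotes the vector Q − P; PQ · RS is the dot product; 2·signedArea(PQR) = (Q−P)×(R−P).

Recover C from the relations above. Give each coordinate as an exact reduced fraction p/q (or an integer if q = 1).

C = (351355/54749, -657614/54749)

1. C_x = 351355/54749  [A, F, C are collinear ∩ DC ⟂ AF]
2. C_y = -657614/54749  [A, F, C are collinear ∩ DC ⟂ AF]
   → C = (351355/54749, -657614/54749)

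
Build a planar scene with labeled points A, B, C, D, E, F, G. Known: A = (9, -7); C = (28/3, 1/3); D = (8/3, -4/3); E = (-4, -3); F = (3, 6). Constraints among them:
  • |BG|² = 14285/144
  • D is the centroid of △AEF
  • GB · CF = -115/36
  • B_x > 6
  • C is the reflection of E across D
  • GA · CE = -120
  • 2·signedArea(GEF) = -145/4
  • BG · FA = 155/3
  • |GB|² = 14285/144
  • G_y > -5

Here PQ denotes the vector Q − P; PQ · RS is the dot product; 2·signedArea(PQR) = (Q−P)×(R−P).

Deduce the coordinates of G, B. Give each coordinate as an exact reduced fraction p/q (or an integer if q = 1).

1. G_x = -3/4  [GA · CE = -120 ∩ 2·signedArea(GEF) = -145/4]
2. G_y = -4  [GA · CE = -120 ∩ 2·signedArea(GEF) = -145/4]
   → G = (-3/4, -4)
3. B_x = 37/6  [GB · CF = -115/36 ∩ BG · FA = 155/3]
4. B_y = 19/6  [GB · CF = -115/36 ∩ BG · FA = 155/3]
   → B = (37/6, 19/6)

B = (37/6, 19/6)
G = (-3/4, -4)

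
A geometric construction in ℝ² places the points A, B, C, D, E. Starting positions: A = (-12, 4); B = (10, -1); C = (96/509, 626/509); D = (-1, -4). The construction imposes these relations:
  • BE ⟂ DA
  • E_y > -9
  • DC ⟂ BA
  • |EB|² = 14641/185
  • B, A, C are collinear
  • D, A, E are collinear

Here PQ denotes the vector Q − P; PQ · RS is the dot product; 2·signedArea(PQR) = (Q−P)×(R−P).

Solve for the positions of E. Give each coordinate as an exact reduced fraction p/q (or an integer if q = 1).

E = (882/185, -1516/185)

1. E_x = 882/185  [D, A, E are collinear ∩ BE ⟂ DA]
2. E_y = -1516/185  [D, A, E are collinear ∩ BE ⟂ DA]
   → E = (882/185, -1516/185)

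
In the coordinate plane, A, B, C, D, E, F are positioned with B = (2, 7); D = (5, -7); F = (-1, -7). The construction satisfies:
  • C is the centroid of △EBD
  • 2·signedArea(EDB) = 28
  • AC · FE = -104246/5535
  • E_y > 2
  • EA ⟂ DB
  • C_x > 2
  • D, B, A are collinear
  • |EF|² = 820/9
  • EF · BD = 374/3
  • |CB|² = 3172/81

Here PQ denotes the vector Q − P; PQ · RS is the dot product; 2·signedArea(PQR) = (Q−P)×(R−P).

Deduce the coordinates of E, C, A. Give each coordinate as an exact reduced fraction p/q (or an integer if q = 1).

A = (597/205, 1687/615)
C = (8/3, 7/9)
E = (1, 7/3)

1. E_x = 1  [2·signedArea(EDB) = 28 ∩ EF · BD = 374/3]
2. E_y = 7/3  [2·signedArea(EDB) = 28 ∩ EF · BD = 374/3]
   → E = (1, 7/3)
3. C_x = 8/3  [C is the centroid of △EBD]
4. C_y = 7/9  [C is the centroid of △EBD]
   → C = (8/3, 7/9)
5. A_x = 597/205  [D, B, A are collinear ∩ EA ⟂ DB]
6. A_y = 1687/615  [D, B, A are collinear ∩ EA ⟂ DB]
   → A = (597/205, 1687/615)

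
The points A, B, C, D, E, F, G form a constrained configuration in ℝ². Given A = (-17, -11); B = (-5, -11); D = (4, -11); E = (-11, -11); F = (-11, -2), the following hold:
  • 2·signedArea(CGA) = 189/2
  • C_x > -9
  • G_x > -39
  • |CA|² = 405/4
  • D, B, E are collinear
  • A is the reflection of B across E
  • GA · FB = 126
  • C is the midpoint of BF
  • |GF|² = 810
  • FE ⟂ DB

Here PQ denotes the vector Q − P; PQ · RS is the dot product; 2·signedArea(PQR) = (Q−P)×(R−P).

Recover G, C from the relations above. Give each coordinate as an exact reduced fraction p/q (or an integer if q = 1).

C = (-8, -13/2)
G = (-38, -11)

1. C_x = -8  [C is the midpoint of BF]
2. C_y = -13/2  [C is the midpoint of BF]
   → C = (-8, -13/2)
3. G_x = -38  [GA · FB = 126 ∩ 2·signedArea(CGA) = 189/2]
4. G_y = -11  [GA · FB = 126 ∩ 2·signedArea(CGA) = 189/2]
   → G = (-38, -11)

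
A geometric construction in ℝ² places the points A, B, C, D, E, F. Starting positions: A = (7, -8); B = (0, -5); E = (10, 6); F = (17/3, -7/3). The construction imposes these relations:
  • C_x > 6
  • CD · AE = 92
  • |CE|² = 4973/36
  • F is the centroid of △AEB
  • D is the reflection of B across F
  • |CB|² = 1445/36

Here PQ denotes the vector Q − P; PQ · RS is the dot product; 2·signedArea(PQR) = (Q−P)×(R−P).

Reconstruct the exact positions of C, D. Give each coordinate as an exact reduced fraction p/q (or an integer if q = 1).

C = (19/3, -31/6)
D = (34/3, 1/3)

1. D_x = 34/3  [D is the reflection of B across F]
2. D_y = 1/3  [D is the reflection of B across F]
   → D = (34/3, 1/3)
3. C_x = 19/3  [line -3·x + -14·y + -160/3 = 0 ∩ |CB|² = 1445/36]
4. C_y = -31/6  [line -3·x + -14·y + -160/3 = 0 ∩ |CB|² = 1445/36]
   → C = (19/3, -31/6)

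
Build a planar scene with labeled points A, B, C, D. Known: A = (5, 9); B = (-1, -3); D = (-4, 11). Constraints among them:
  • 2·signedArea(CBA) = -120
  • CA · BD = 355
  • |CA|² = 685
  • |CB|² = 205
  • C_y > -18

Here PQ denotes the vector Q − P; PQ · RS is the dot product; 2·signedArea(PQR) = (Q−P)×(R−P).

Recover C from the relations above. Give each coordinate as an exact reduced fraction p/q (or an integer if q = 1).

C = (2, -17)

1. C_x = 2  [2·signedArea(CBA) = -120 ∩ CA · BD = 355]
2. C_y = -17  [2·signedArea(CBA) = -120 ∩ CA · BD = 355]
   → C = (2, -17)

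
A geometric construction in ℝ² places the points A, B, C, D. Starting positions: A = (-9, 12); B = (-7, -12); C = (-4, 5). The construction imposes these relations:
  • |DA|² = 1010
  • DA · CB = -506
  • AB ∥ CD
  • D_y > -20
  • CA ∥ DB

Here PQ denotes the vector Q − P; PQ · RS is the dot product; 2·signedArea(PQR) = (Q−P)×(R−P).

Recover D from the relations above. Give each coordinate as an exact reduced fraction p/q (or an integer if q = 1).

1. D_x = -2  [CA ∥ DB ∩ AB ∥ CD]
2. D_y = -19  [CA ∥ DB ∩ AB ∥ CD]
   → D = (-2, -19)

D = (-2, -19)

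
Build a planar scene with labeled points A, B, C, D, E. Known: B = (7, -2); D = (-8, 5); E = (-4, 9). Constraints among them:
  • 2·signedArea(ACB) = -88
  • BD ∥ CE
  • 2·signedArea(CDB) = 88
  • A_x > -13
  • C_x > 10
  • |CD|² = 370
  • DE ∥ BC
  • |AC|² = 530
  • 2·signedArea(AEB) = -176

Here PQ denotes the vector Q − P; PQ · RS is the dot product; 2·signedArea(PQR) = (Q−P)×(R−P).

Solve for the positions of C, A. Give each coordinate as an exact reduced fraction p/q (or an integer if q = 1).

1. C_x = 11  [BD ∥ CE ∩ DE ∥ BC]
2. C_y = 2  [BD ∥ CE ∩ DE ∥ BC]
   → C = (11, 2)
3. A_x = -12  [2·signedArea(AEB) = -176 ∩ 2·signedArea(ACB) = -88]
4. A_y = 1  [2·signedArea(AEB) = -176 ∩ 2·signedArea(ACB) = -88]
   → A = (-12, 1)

A = (-12, 1)
C = (11, 2)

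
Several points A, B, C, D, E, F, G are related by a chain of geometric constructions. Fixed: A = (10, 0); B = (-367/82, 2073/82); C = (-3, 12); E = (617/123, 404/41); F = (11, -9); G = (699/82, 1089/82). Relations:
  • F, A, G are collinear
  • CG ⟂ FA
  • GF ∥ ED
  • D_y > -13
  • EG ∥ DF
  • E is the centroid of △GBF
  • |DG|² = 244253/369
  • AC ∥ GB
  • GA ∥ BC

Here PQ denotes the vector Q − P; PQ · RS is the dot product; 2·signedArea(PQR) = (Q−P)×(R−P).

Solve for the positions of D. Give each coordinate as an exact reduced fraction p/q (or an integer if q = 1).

1. D_x = 1843/246  [EG ∥ DF ∩ GF ∥ ED]
2. D_y = -1019/82  [EG ∥ DF ∩ GF ∥ ED]
   → D = (1843/246, -1019/82)

D = (1843/246, -1019/82)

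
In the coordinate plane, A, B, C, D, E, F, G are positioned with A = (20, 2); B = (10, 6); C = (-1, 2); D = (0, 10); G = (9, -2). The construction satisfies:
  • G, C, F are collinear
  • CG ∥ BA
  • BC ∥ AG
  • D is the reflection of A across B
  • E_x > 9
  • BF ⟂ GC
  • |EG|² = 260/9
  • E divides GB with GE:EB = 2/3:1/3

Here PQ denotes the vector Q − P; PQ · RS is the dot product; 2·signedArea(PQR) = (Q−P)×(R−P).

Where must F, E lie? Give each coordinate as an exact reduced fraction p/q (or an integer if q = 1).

1. F_x = 206/29  [G, C, F are collinear ∩ BF ⟂ GC]
2. F_y = -36/29  [G, C, F are collinear ∩ BF ⟂ GC]
   → F = (206/29, -36/29)
3. E_x = 29/3  [E divides GB with GE:EB = 2/3:1/3]
4. E_y = 10/3  [E divides GB with GE:EB = 2/3:1/3]
   → E = (29/3, 10/3)

E = (29/3, 10/3)
F = (206/29, -36/29)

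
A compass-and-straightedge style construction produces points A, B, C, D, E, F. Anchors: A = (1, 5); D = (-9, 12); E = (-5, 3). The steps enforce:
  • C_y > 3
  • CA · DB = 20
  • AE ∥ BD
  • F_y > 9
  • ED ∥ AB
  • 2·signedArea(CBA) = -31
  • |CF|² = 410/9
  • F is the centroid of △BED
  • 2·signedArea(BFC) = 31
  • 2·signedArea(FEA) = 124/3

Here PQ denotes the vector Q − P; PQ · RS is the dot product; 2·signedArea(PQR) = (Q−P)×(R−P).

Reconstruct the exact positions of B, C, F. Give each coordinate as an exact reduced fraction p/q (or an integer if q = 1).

B = (-3, 14)
C = (-2, 4)
F = (-17/3, 29/3)

1. B_x = -3  [AE ∥ BD ∩ ED ∥ AB]
2. B_y = 14  [AE ∥ BD ∩ ED ∥ AB]
   → B = (-3, 14)
3. C_x = -2  [CA · DB = 20 ∩ 2·signedArea(CBA) = -31]
4. C_y = 4  [CA · DB = 20 ∩ 2·signedArea(CBA) = -31]
   → C = (-2, 4)
5. F_x = -17/3  [F is the centroid of △BED]
6. F_y = 29/3  [F is the centroid of △BED]
   → F = (-17/3, 29/3)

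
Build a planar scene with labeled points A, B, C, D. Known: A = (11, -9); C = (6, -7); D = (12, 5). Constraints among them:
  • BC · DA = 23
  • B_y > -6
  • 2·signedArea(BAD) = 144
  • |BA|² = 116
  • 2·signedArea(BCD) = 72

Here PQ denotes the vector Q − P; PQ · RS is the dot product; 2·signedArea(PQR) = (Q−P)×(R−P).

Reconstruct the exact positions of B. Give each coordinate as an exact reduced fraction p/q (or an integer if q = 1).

1. B_x = 1  [2·signedArea(BCD) = 72 ∩ BC · DA = 23]
2. B_y = -5  [2·signedArea(BCD) = 72 ∩ BC · DA = 23]
   → B = (1, -5)

B = (1, -5)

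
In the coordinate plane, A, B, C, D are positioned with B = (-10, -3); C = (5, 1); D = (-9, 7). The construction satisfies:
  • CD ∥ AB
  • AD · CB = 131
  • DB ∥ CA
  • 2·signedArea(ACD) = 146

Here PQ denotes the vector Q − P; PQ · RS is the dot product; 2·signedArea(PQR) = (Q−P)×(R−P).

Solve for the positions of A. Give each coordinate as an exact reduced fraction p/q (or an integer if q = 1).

A = (4, -9)

1. A_x = 4  [CD ∥ AB ∩ DB ∥ CA]
2. A_y = -9  [CD ∥ AB ∩ DB ∥ CA]
   → A = (4, -9)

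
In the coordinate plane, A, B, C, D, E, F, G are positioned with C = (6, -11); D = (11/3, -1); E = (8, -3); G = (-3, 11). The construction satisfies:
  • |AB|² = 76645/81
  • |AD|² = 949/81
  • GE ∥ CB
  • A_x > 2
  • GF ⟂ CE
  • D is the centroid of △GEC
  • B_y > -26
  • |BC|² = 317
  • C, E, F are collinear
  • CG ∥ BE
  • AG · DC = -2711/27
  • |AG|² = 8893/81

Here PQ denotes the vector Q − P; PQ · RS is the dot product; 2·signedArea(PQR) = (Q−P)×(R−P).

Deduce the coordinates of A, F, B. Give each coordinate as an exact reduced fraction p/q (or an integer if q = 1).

1. A_x = 26/9  [line -7/3·x + 10·y + -448/27 = 0 ∩ |AD|² = 949/81]
2. A_y = 7/3  [line -7/3·x + 10·y + -448/27 = 0 ∩ |AD|² = 949/81]
   → A = (26/9, 7/3)
3. F_x = 181/17  [C, E, F are collinear ∩ GF ⟂ CE]
4. F_y = 129/17  [C, E, F are collinear ∩ GF ⟂ CE]
   → F = (181/17, 129/17)
5. B_x = 17  [CG ∥ BE ∩ GE ∥ CB]
6. B_y = -25  [CG ∥ BE ∩ GE ∥ CB]
   → B = (17, -25)

A = (26/9, 7/3)
B = (17, -25)
F = (181/17, 129/17)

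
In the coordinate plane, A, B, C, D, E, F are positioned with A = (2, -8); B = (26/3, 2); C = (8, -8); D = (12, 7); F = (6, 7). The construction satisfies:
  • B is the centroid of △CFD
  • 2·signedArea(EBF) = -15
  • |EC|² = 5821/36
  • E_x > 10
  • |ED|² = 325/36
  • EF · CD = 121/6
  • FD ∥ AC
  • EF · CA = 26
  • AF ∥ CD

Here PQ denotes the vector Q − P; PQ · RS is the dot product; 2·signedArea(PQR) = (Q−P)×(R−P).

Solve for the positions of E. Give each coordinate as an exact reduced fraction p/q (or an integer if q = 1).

E = (31/3, 9/2)

1. E_x = 31/3  [2·signedArea(EBF) = -15 ∩ EF · CA = 26]
2. E_y = 9/2  [2·signedArea(EBF) = -15 ∩ EF · CA = 26]
   → E = (31/3, 9/2)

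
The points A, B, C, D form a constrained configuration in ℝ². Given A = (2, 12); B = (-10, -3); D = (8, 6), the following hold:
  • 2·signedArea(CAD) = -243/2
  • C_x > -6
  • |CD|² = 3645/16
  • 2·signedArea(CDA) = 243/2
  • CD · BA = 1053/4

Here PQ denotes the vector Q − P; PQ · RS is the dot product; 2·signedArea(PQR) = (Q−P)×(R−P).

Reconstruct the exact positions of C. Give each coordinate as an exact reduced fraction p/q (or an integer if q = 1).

1. C_x = -11/2  [2·signedArea(CAD) = -243/2 ∩ CD · BA = 1053/4]
2. C_y = -3/4  [2·signedArea(CAD) = -243/2 ∩ CD · BA = 1053/4]
   → C = (-11/2, -3/4)

C = (-11/2, -3/4)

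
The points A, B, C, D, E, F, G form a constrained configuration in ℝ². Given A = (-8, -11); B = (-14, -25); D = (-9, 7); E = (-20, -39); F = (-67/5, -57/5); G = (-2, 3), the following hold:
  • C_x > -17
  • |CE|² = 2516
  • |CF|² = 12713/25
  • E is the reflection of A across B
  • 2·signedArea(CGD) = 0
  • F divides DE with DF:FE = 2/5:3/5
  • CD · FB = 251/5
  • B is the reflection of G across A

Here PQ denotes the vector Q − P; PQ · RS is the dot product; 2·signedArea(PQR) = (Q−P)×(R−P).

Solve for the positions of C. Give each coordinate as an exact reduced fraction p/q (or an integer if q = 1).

C = (-16, 11)

1. C_x = -16  [2·signedArea(CGD) = 0 ∩ CD · FB = 251/5]
2. C_y = 11  [2·signedArea(CGD) = 0 ∩ CD · FB = 251/5]
   → C = (-16, 11)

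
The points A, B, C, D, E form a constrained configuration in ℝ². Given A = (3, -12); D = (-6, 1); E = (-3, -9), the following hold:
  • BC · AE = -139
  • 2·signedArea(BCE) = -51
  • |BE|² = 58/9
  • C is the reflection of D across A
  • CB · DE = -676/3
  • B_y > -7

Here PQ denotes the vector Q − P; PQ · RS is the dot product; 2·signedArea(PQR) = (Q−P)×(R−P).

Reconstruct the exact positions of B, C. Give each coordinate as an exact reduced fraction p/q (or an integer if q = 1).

B = (-2, -20/3)
C = (12, -25)

1. C_x = 12  [C is the reflection of D across A]
2. C_y = -25  [C is the reflection of D across A]
   → C = (12, -25)
3. B_x = -2  [2·signedArea(BCE) = -51 ∩ BC · AE = -139]
4. B_y = -20/3  [2·signedArea(BCE) = -51 ∩ BC · AE = -139]
   → B = (-2, -20/3)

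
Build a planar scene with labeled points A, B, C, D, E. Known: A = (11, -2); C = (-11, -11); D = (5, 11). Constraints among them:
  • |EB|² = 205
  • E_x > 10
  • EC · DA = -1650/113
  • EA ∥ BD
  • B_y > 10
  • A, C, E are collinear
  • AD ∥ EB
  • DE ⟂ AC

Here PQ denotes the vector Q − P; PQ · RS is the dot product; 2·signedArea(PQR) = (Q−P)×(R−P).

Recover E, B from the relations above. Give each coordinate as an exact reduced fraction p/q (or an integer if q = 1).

B = (499/113, 1216/113)
E = (1177/113, -253/113)

1. E_x = 1177/113  [A, C, E are collinear ∩ DE ⟂ AC]
2. E_y = -253/113  [A, C, E are collinear ∩ DE ⟂ AC]
   → E = (1177/113, -253/113)
3. B_x = 499/113  [EA ∥ BD ∩ AD ∥ EB]
4. B_y = 1216/113  [EA ∥ BD ∩ AD ∥ EB]
   → B = (499/113, 1216/113)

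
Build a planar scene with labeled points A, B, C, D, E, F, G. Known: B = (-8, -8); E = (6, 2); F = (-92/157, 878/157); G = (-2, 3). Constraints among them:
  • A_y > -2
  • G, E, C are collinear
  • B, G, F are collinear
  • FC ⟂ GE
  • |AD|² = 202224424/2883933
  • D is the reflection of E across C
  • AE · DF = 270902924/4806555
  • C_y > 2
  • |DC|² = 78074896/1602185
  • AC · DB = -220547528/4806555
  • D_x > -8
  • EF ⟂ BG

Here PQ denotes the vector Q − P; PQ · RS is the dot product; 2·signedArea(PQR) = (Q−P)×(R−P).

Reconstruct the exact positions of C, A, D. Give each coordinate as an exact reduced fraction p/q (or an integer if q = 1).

1. C_x = -9458/10205  [G, E, C are collinear ∩ FC ⟂ GE]
2. C_y = 29246/10205  [G, E, C are collinear ∩ FC ⟂ GE]
   → C = (-9458/10205, 29246/10205)
3. D_x = -80146/10205  [D is the reflection of E across C]
4. D_y = 38082/10205  [D is the reflection of E across C]
   → D = (-80146/10205, 38082/10205)
5. A_x = -9956/10205  [AE · DF = 270902924/4806555 ∩ AC · DB = -220547528/4806555]
6. A_y = -31984/30615  [AE · DF = 270902924/4806555 ∩ AC · DB = -220547528/4806555]
   → A = (-9956/10205, -31984/30615)

A = (-9956/10205, -31984/30615)
C = (-9458/10205, 29246/10205)
D = (-80146/10205, 38082/10205)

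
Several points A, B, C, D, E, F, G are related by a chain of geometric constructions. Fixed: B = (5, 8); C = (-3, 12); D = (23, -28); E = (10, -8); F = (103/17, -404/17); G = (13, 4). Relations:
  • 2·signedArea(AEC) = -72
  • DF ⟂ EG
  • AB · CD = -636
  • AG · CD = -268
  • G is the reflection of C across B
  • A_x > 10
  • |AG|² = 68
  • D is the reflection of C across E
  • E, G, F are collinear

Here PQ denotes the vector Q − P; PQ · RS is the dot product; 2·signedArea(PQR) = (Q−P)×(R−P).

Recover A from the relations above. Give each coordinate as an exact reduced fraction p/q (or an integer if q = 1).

A = (11, -4)

1. A_x = 11  [AB · CD = -636 ∩ 2·signedArea(AEC) = -72]
2. A_y = -4  [AB · CD = -636 ∩ 2·signedArea(AEC) = -72]
   → A = (11, -4)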